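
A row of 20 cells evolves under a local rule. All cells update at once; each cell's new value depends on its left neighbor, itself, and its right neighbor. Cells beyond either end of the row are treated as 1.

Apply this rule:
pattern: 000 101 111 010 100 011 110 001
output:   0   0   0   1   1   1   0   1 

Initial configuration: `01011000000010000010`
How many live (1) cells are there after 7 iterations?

iteration 1: 01010100000111000110
iteration 2: 01010110001100101100
iteration 3: 01010101011011101011
iteration 4: 01010101010010001010
iteration 5: 01010101011111011010
iteration 6: 01010101010000010010
iteration 7: 01010101011000111110
count of 1: 11

11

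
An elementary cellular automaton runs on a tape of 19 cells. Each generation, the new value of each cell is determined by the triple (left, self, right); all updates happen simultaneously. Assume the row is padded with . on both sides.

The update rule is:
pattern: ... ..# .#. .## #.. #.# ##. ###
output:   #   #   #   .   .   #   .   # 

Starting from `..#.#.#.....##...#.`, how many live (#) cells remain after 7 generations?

generation 1: #######.####...###.
generation 2: .#####.#.##..##.#..
generation 3: #.###.###...#..##.#
generation 4: ##.#.#.#..###.#..##
generation 5: ..######.#.#.##.#..
generation 6: ##.####.#####..##.#
generation 7: ..#.##.#.###..#..##
count of #: 10

10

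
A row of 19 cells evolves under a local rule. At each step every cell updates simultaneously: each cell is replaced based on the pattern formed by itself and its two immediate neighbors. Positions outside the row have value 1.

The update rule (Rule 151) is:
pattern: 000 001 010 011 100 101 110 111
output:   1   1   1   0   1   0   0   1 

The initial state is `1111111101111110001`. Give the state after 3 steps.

1111100010000111111

step 1: 1111111000111101110
step 2: 1111110111011000100
step 3: 1111100010000111111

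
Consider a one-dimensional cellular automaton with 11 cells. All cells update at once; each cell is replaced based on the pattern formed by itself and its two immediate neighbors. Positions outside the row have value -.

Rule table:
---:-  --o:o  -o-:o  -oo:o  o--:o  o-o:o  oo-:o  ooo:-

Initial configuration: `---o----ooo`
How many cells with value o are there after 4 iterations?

5

iteration 1: --ooo--oo-o
iteration 2: -oo-ooooooo
iteration 3: ooooo-----o
iteration 4: o---oo---oo
count of o: 5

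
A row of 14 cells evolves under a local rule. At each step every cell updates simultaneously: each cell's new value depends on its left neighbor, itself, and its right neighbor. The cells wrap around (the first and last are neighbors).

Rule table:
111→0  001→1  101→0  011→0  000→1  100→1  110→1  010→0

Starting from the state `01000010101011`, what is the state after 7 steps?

00111100000001
11000111111110
01111000000010
10001111111101
11110000000100
00011111111011
11100000001001

11100000001001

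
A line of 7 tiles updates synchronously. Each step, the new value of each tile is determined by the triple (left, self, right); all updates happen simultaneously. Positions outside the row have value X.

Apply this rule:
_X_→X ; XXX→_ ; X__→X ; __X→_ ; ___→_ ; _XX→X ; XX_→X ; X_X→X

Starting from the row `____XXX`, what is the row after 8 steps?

_XX_XX_

step 1: X___X__
step 2: XX__XX_
step 3: _XX_XXX
step 4: XXXXX__
step 5: ____XX_
step 6: X___XXX
step 7: XX__X__
step 8: _XX_XX_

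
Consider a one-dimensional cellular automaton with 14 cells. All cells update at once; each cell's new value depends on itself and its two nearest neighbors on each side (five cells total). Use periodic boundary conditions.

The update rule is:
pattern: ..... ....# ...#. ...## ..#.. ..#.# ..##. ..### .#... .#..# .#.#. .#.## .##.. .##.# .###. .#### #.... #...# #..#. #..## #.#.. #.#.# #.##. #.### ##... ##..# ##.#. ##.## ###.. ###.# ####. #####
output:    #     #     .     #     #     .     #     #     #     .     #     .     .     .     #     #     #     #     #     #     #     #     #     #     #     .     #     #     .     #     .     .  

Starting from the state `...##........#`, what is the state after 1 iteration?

####.#######.#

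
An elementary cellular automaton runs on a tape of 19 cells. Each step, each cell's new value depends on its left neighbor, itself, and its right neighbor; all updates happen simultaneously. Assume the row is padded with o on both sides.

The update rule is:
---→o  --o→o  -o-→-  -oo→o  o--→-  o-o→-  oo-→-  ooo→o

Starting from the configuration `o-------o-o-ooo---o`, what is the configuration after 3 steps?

--oooooo----oo--ooo
-oooooo--oooo--oooo
-ooooo--oooo--ooooo

-ooooo--oooo--ooooo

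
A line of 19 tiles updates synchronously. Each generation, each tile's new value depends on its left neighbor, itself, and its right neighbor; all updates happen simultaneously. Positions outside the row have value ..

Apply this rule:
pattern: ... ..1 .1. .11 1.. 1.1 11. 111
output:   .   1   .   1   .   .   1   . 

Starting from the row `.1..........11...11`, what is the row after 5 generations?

1..........111..111
..........11.1.11.1
.........111...11..
........11.1..111..
.......111...11.1..

.......111...11.1..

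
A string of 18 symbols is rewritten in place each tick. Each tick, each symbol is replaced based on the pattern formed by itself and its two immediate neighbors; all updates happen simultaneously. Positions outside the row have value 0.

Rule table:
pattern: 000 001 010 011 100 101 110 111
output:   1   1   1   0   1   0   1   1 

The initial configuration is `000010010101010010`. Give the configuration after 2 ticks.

011111110101001111

tick 1: 111111110101011111
tick 2: 011111110101001111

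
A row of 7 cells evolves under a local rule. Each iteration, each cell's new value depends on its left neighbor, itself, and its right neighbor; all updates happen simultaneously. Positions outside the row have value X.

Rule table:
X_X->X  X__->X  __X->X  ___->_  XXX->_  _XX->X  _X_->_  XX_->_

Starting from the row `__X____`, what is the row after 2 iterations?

XX_X__X
__X_XXX

__X_XXX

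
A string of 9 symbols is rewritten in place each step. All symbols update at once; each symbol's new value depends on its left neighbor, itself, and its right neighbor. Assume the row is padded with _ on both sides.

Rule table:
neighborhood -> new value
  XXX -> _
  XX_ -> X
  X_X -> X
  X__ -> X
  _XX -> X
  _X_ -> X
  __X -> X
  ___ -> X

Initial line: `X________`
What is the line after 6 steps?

X_______X

XXXXXXXXX
X_______X
XXXXXXXXX  (repeats step 1; period 2)
step 6: X_______X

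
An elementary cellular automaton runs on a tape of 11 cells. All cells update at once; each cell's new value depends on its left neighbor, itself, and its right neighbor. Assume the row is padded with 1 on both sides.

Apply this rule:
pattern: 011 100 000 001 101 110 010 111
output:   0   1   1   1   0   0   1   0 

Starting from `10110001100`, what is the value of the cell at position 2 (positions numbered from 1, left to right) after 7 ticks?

0

00001110011
11110001100
00001110011  (repeats tick 1; period 2)
tick 7: 00001110011
position 2 holds 0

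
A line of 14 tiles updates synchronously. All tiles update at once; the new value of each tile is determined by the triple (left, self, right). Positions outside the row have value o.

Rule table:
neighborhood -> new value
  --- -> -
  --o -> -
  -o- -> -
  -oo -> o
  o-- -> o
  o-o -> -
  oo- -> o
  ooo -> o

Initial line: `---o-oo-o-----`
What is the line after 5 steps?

o----oo--o----
oo---ooo--o---
ooo--oooo--o--
oooo-ooooo--o-
oooo-oooooo---

oooo-oooooo---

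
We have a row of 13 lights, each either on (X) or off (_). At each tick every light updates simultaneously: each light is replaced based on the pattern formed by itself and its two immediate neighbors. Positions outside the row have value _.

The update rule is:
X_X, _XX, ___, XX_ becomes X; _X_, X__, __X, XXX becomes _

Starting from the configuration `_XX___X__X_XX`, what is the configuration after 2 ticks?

tick 1: _XX_X_____XXX
tick 2: _XXX__XXX_X_X

_XXX__XXX_X_X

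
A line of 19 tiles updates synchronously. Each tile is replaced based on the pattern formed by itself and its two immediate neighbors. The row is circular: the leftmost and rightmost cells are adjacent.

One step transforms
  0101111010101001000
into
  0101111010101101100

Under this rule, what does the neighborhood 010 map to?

At position 1 the neighborhood is 010; the next row has 1 there.

1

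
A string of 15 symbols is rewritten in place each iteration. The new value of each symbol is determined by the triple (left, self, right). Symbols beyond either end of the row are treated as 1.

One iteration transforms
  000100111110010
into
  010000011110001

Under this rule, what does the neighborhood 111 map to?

1

At position 7 the neighborhood is 111; the next row has 1 there.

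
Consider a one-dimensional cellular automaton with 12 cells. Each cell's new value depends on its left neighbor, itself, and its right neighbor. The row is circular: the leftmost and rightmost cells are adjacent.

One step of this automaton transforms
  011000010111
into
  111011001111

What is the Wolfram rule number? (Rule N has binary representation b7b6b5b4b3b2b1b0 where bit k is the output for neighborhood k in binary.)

233

position 10: 111 → 1  (bit 7 = 1)
position 2: 110 → 1  (bit 6 = 1)
position 0: 101 → 1  (bit 5 = 1)
position 3: 100 → 0  (bit 4 = 0)
position 1: 011 → 1  (bit 3 = 1)
position 7: 010 → 0  (bit 2 = 0)
position 6: 001 → 0  (bit 1 = 0)
position 4: 000 → 1  (bit 0 = 1)
bits b7..b0 = 11101001 = 233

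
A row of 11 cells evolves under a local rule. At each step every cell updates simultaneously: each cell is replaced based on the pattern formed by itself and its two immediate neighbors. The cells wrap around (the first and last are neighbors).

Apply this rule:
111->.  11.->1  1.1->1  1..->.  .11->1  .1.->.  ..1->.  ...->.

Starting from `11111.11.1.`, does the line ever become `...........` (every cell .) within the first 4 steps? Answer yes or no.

yes

step 1: 1...11111.1
step 2: 1...1...111
step 3: 1.......1..
step 4: ...........
all cells are . at step 4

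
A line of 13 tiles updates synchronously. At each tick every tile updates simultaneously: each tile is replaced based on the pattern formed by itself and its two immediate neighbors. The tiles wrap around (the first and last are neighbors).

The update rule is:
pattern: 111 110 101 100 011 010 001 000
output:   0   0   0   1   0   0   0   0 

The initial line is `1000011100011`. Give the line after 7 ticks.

0100000100000

0100000010000
0010000001000
0001000000100
0000100000010
0000010000001
1000001000000
0100000100000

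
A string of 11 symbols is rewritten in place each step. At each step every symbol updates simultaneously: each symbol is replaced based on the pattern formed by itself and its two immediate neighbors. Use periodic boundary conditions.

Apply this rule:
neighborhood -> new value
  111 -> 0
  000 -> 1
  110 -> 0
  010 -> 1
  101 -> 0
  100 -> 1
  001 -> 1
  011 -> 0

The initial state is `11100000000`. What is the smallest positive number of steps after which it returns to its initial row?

2

step 1: 00011111111
step 2: 11100000000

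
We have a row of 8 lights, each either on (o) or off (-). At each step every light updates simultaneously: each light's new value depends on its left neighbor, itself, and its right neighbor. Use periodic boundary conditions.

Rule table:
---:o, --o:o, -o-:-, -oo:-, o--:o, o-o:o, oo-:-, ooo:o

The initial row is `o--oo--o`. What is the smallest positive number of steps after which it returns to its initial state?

-oo--oo-
o--oo--o

2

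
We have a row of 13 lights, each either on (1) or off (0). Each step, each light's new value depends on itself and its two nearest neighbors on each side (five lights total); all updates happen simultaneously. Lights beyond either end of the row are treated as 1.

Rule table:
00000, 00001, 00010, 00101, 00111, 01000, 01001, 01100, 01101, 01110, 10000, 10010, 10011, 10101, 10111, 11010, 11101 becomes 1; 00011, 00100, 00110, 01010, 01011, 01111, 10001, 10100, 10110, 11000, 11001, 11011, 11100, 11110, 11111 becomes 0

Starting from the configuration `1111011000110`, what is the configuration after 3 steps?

0110010100010

step 1: 0001001000010
step 2: 0010110111110
step 3: 0110010100010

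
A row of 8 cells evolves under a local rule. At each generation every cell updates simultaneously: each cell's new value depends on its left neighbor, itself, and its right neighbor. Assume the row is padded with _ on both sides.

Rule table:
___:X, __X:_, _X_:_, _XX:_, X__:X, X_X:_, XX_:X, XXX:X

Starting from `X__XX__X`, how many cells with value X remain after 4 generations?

3

_X__XX__
__X__XXX
X__X__XX
_X__X__X
count of X: 3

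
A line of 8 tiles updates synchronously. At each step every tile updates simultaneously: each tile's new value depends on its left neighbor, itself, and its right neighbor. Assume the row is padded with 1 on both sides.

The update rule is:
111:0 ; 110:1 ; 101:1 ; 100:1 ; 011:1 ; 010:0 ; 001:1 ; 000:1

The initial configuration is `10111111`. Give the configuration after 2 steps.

00111111

step 1: 11100000
step 2: 00111111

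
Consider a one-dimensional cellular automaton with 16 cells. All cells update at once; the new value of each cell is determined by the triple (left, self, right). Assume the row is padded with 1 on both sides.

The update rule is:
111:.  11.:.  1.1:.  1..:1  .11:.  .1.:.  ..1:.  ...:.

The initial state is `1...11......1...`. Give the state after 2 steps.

.1....1......1..
..1....1......1.

..1....1......1.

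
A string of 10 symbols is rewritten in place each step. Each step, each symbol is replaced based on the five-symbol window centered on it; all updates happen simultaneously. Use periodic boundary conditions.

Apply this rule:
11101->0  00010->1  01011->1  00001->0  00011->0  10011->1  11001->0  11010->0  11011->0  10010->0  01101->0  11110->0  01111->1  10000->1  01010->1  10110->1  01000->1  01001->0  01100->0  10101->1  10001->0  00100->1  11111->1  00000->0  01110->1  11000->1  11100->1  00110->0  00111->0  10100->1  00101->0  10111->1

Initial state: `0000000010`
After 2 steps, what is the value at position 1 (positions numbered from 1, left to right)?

1

1000000111
1110000010
position 1 holds 1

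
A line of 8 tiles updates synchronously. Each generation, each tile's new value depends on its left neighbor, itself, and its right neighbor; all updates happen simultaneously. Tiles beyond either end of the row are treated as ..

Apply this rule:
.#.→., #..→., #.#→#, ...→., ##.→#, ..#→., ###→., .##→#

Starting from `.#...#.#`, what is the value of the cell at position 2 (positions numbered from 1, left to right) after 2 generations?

.

......#.
........
position 2 holds .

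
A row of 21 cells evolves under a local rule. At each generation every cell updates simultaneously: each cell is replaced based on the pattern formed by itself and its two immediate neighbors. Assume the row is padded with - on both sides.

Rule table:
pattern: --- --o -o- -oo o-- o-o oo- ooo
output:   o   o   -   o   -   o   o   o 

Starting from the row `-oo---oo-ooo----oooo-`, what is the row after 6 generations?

ooo-oooooooo-ooooooo-
oooooooooooooooooooo-
oooooooooooooooooooo-  (fixed point — unchanged through generation 6)

oooooooooooooooooooo-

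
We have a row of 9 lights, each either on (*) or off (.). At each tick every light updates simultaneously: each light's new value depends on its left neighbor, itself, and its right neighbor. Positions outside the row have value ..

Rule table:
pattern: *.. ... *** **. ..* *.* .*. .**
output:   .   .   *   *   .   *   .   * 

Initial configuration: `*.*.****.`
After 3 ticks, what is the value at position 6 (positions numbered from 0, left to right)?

tick 1: .*.*****.
tick 2: ..******.
tick 3: ..******.
position 6 holds *

*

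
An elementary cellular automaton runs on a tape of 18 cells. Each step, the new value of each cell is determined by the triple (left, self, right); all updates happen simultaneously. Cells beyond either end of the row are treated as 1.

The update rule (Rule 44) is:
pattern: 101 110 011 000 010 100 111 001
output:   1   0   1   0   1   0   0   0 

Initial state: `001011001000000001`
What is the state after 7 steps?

001110001000000001
001000001000000001
001000001000000001  (fixed point — unchanged through step 7)

001000001000000001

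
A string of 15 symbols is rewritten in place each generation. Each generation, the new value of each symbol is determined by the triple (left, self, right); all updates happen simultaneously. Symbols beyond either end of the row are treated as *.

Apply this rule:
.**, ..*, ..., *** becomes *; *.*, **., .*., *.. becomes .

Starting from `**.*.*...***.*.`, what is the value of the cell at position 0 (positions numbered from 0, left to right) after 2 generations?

*......****....
..********..***
position 0 holds .

.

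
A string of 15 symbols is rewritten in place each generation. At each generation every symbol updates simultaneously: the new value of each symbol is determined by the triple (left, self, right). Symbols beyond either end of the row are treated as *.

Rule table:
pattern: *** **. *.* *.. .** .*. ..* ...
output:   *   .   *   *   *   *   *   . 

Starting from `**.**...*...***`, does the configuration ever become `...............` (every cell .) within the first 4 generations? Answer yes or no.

no

*.**.*.***.****
.**.*****.*****
**.*****.******
*.*****.*******
generation 4 is *.*****.*******, still not uniform .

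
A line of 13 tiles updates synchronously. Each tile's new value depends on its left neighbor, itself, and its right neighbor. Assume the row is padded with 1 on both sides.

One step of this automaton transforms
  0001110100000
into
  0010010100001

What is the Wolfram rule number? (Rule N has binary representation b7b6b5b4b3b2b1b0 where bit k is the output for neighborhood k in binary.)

position 4: 111 → 0  (bit 7 = 0)
position 5: 110 → 1  (bit 6 = 1)
position 6: 101 → 0  (bit 5 = 0)
position 0: 100 → 0  (bit 4 = 0)
position 3: 011 → 0  (bit 3 = 0)
position 7: 010 → 1  (bit 2 = 1)
position 2: 001 → 1  (bit 1 = 1)
position 1: 000 → 0  (bit 0 = 0)
bits b7..b0 = 01000110 = 70

70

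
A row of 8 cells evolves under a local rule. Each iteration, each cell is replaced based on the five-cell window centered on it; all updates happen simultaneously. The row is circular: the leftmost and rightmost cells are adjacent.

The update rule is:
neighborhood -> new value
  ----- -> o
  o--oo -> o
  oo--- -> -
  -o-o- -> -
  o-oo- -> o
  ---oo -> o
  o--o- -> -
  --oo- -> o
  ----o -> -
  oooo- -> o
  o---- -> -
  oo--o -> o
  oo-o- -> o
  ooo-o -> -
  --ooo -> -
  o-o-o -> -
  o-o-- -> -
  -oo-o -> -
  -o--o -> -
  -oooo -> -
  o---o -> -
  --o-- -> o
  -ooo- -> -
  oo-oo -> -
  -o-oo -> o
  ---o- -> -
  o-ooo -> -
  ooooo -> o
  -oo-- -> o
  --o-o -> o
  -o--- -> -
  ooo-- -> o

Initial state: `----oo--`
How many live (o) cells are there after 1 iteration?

5

oo-ooo--
count of o: 5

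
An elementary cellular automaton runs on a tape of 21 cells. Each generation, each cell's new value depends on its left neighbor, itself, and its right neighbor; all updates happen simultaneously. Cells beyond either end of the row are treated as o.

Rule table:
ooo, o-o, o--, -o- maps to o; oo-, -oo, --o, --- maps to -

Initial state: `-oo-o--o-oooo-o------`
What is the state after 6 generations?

-o-o-o--o-o--o--o-o-o

o--ooo-oo-oo-ooo-----
-o--o-o--o--o-o-o----
ooo-oooo-oo-oooooo---
oo-o-oo-o--o-oooo-o--
o-ooo--ooo-oo-oo-ooo-
-o-o-o--o-o--o--o-o-o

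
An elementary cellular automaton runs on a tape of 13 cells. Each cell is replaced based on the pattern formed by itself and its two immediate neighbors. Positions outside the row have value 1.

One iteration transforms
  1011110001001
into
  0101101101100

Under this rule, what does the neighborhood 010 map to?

1

At position 9 the neighborhood is 010; the next row has 1 there.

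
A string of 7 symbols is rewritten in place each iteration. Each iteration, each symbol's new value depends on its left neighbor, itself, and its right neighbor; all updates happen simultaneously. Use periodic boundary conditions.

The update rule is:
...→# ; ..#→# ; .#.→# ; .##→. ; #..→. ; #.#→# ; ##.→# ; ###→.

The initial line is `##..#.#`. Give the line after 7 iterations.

iteration 1: .#.###.
iteration 2: ###..#.
iteration 3: ..#.###
iteration 4: .###..#
iteration 5: #..#.##
iteration 6: #.###..
iteration 7: ##..#.#

##..#.#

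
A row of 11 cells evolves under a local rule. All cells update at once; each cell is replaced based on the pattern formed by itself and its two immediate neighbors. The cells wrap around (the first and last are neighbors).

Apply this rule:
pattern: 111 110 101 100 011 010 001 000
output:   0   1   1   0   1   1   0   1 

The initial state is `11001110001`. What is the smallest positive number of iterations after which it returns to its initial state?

5

01001010101
11001111111
01001000000
01001011111
11001110001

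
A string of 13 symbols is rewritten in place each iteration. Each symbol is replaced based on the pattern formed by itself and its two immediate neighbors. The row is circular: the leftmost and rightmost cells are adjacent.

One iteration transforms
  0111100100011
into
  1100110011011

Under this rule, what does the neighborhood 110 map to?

1

At position 4 the neighborhood is 110; the next row has 1 there.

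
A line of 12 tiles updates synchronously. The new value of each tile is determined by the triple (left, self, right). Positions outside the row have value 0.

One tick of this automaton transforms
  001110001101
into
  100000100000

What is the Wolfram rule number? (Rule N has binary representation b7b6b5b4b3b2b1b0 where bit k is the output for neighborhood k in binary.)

position 3: 111 → 0  (bit 7 = 0)
position 4: 110 → 0  (bit 6 = 0)
position 10: 101 → 0  (bit 5 = 0)
position 5: 100 → 0  (bit 4 = 0)
position 2: 011 → 0  (bit 3 = 0)
position 11: 010 → 0  (bit 2 = 0)
position 1: 001 → 0  (bit 1 = 0)
position 0: 000 → 1  (bit 0 = 1)
bits b7..b0 = 00000001 = 1

1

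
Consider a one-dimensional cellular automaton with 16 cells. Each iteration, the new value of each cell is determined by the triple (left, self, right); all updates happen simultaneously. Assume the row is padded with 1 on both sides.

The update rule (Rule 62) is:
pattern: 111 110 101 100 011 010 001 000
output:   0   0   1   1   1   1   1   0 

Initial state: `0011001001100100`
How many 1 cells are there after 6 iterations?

iteration 1: 1110111111011111
iteration 2: 0001100000110000
iteration 3: 1011010001101001
iteration 4: 0110111011011111
iteration 5: 1101100110110000
iteration 6: 0011011101101001
count of 1: 9

9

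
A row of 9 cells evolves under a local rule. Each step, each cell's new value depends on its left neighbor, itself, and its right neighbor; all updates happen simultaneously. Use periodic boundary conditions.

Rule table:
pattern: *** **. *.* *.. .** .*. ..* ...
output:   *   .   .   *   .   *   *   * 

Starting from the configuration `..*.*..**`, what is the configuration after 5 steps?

***.***..
.*...*.**
.*****...
*.***.***
...*...**

...*...**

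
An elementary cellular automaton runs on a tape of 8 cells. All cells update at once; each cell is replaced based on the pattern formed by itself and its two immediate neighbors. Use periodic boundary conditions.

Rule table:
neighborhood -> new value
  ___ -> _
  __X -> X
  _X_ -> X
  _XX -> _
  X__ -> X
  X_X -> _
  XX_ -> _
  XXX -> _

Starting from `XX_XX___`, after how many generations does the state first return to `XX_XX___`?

generation 1: _____X_X
generation 2: X___XX_X
generation 3: _X_X____
generation 4: XX_XX___

4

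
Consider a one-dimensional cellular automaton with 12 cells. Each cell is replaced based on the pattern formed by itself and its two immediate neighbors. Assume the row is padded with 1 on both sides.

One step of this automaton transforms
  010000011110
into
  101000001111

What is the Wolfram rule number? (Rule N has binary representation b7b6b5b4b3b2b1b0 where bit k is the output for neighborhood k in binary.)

240

position 8: 111 → 1  (bit 7 = 1)
position 10: 110 → 1  (bit 6 = 1)
position 0: 101 → 1  (bit 5 = 1)
position 2: 100 → 1  (bit 4 = 1)
position 7: 011 → 0  (bit 3 = 0)
position 1: 010 → 0  (bit 2 = 0)
position 6: 001 → 0  (bit 1 = 0)
position 3: 000 → 0  (bit 0 = 0)
bits b7..b0 = 11110000 = 240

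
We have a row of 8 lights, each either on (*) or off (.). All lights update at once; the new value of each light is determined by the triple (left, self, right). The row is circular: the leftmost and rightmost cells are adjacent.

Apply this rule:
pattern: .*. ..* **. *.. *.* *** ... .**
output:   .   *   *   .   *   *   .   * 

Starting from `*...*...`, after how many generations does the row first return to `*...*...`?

...*...*
..*...*.
.*...*..
*...*...

4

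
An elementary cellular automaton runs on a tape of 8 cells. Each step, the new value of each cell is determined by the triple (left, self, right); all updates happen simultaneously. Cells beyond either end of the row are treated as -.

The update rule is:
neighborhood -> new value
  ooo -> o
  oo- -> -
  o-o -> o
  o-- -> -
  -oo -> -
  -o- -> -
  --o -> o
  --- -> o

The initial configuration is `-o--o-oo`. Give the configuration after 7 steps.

o--o-o--
--o-o--o
oo-o--o-
--o--o--
oo--o--o
---o--o-
ooo--o--

ooo--o--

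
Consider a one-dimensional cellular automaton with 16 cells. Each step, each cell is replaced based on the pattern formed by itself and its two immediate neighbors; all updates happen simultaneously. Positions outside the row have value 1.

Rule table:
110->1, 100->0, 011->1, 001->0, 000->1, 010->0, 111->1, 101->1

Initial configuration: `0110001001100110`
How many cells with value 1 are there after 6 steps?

12

1110100001100111
1111001101100111
1111001111100111
1111001111100111  (fixed point — unchanged through step 6)
count of 1: 12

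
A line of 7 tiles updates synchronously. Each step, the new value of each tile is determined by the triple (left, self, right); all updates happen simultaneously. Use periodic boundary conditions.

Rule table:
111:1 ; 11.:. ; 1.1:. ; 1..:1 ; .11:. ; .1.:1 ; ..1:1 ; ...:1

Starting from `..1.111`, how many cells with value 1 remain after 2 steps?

4

111..1.
.1.111.
count of 1: 4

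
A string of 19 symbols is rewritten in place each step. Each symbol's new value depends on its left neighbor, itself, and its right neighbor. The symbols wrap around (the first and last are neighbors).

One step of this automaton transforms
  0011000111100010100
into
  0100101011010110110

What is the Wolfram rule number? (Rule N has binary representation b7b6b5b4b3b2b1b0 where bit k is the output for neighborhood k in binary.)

position 8: 111 → 1  (bit 7 = 1)
position 3: 110 → 0  (bit 6 = 0)
position 15: 101 → 0  (bit 5 = 0)
position 4: 100 → 1  (bit 4 = 1)
position 2: 011 → 0  (bit 3 = 0)
position 14: 010 → 1  (bit 2 = 1)
position 1: 001 → 1  (bit 1 = 1)
position 0: 000 → 0  (bit 0 = 0)
bits b7..b0 = 10010110 = 150

150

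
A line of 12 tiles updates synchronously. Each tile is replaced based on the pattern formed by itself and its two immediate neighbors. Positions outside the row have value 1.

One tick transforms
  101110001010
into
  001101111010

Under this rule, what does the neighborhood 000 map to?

At position 6 the neighborhood is 000; the next row has 1 there.

1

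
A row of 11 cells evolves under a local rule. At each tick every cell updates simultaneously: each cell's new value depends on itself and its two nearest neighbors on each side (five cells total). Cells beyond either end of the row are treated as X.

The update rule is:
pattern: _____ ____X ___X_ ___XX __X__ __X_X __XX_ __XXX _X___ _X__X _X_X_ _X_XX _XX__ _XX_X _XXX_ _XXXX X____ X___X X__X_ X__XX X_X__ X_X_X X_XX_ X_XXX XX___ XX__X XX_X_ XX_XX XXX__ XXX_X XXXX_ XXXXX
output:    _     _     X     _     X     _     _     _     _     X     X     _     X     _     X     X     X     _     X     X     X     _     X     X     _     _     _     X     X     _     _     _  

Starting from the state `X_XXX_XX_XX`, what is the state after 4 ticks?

_XXX_XX_XXX
XXX_XX_XXX_
___XX_XXX_X
_____XXX_XX

_____XXX_XX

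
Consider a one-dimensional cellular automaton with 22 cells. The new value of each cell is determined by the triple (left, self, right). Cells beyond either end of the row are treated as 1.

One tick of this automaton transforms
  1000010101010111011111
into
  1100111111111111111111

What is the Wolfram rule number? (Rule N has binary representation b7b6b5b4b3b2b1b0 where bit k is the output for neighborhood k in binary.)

254

position 14: 111 → 1  (bit 7 = 1)
position 0: 110 → 1  (bit 6 = 1)
position 6: 101 → 1  (bit 5 = 1)
position 1: 100 → 1  (bit 4 = 1)
position 13: 011 → 1  (bit 3 = 1)
position 5: 010 → 1  (bit 2 = 1)
position 4: 001 → 1  (bit 1 = 1)
position 2: 000 → 0  (bit 0 = 0)
bits b7..b0 = 11111110 = 254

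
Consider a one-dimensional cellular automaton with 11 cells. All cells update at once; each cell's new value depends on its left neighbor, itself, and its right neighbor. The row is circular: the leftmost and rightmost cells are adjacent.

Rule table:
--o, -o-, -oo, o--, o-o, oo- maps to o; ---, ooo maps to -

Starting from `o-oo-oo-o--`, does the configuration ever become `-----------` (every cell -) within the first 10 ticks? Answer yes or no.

yes

ooooooooooo
-----------
all cells are - at tick 2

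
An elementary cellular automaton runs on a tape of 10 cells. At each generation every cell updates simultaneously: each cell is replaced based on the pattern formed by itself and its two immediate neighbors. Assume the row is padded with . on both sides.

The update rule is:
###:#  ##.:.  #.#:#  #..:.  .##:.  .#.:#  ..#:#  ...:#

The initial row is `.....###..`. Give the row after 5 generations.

.###.#..##

#####.#..#
.###.##.##
#.#.#..#..
#####.##.#
.###.#..##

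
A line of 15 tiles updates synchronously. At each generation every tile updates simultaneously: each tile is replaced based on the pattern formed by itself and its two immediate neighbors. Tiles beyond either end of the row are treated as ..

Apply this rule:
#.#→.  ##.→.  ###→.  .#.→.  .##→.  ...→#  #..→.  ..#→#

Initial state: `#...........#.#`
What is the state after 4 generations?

generation 1: ..##########...
generation 2: ##...........##
generation 3: ...##########..
generation 4: ###...........#

###...........#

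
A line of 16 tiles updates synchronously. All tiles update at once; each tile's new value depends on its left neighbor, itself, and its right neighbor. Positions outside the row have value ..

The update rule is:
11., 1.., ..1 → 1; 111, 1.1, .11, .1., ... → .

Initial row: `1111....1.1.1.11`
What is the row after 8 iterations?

1.1.1.1..1.11.1.

...11..1.......1
..1.111.1.....1.
.1....1..1...1.1
1.1..1.11.1.1...
...11...1....1..
..1.11.1.1..1.1.
.1...1....11...1
1.1.1.1..1.11.1.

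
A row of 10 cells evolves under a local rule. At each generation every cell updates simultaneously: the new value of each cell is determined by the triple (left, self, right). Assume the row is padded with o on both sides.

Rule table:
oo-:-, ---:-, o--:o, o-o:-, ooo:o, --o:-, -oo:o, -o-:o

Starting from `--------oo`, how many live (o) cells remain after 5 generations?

o-------oo
-o------oo
-oo-----oo
-o-o----oo
-o-oo---oo
count of o: 5

5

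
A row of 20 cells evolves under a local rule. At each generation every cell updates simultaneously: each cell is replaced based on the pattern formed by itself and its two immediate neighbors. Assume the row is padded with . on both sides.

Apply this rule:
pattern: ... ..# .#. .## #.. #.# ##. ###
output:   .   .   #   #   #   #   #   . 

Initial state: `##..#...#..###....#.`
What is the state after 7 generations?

generation 1: ###.##..##.#.##...##
generation 2: #.#####.########..##
generation 3: ###...###......##.##
generation 4: #.##..#.##.....#####
generation 5: #####.#####....#...#
generation 6: #...###...##...##..#
generation 7: ##..#.##..###..###.#

##..#.##..###..###.#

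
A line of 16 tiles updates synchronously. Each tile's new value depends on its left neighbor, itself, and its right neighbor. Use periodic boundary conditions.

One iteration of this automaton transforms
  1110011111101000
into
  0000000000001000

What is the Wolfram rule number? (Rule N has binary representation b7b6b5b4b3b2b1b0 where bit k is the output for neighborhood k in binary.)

4

position 1: 111 → 0  (bit 7 = 0)
position 2: 110 → 0  (bit 6 = 0)
position 11: 101 → 0  (bit 5 = 0)
position 3: 100 → 0  (bit 4 = 0)
position 0: 011 → 0  (bit 3 = 0)
position 12: 010 → 1  (bit 2 = 1)
position 4: 001 → 0  (bit 1 = 0)
position 14: 000 → 0  (bit 0 = 0)
bits b7..b0 = 00000100 = 4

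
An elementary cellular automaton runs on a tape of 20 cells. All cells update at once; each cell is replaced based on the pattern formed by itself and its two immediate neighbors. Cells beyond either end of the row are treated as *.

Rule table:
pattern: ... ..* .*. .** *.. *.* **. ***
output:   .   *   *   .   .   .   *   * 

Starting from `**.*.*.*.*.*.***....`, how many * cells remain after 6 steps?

**.*.*.*.*.*..**...*
**.*.*.*.*.*.*.*..*.
**.*.*.*.*.*.*.*.**.
**.*.*.*.*.*.*.*..*.  (repeats step 2; period 2)
step 6: **.*.*.*.*.*.*.*..*.
count of *: 10

10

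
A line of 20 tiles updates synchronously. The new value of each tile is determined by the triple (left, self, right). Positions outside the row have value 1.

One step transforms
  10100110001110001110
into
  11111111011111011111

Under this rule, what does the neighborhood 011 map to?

At position 5 the neighborhood is 011; the next row has 1 there.

1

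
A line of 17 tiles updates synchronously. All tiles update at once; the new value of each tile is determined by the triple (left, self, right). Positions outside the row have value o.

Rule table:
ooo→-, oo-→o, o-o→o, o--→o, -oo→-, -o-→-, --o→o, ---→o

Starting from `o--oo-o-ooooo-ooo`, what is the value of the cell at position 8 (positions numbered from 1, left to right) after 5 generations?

ooo-oo-o----oo---
--oo-oo-oooo-oooo
oo-oo-oo---oo----
-oo-oo-oooo-ooooo
o-oo-oo---oo-----
position 8 holds -

-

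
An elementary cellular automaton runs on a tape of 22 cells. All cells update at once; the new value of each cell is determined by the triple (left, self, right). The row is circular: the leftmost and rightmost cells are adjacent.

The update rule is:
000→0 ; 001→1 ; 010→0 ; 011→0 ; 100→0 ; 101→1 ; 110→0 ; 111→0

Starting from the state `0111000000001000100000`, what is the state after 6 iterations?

0000001000100000010000

iteration 1: 1000000000010001000000
iteration 2: 0000000000100010000001
iteration 3: 0000000001000100000010
iteration 4: 0000000010001000000100
iteration 5: 0000000100010000001000
iteration 6: 0000001000100000010000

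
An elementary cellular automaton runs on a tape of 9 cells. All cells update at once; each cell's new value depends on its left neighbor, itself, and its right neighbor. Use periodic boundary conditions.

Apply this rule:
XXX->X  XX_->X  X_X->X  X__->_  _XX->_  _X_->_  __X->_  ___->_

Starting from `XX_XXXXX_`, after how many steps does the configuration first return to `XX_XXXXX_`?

9

_XX_XXXXX
X_XX_XXXX
XX_XX_XXX
XXX_XX_XX
XXXX_XX_X
XXXXX_XX_
_XXXXX_XX
X_XXXXX_X
XX_XXXXX_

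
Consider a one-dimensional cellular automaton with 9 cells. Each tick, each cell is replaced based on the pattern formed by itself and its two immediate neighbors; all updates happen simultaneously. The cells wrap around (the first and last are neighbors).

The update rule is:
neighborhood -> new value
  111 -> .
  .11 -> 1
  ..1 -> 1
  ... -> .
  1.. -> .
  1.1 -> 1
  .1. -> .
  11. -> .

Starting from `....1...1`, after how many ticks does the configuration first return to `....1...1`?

9

tick 1: ...1...1.
tick 2: ..1...1..
tick 3: .1...1...
tick 4: 1...1....
tick 5: ...1....1
tick 6: ..1....1.
tick 7: .1....1..
tick 8: 1....1...
tick 9: ....1...1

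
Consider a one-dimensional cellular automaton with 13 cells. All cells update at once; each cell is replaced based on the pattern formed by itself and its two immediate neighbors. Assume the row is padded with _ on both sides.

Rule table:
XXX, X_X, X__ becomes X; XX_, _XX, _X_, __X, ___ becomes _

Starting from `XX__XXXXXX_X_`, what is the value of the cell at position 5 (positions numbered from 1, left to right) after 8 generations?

__X__XXXX_X_X
___X__XX_X_X_
____X___X_X_X
_____X___X_X_
______X___X_X
_______X___X_
________X___X
_________X___
position 5 holds _

_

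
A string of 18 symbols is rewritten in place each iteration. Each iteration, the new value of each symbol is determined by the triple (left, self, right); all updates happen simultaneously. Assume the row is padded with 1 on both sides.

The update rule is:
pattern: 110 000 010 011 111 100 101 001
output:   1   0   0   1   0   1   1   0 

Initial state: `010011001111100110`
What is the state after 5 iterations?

iteration 1: 101011101000110111
iteration 2: 110110110100111100
iteration 3: 011111111010100110
iteration 4: 110000001101010111
iteration 5: 011000001110101100

011000001110101100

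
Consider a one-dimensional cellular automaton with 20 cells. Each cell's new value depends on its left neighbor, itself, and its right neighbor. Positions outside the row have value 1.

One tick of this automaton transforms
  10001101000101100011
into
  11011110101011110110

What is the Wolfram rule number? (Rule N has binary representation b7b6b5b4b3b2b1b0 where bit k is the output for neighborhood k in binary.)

122

position 19: 111 → 0  (bit 7 = 0)
position 0: 110 → 1  (bit 6 = 1)
position 6: 101 → 1  (bit 5 = 1)
position 1: 100 → 1  (bit 4 = 1)
position 4: 011 → 1  (bit 3 = 1)
position 7: 010 → 0  (bit 2 = 0)
position 3: 001 → 1  (bit 1 = 1)
position 2: 000 → 0  (bit 0 = 0)
bits b7..b0 = 01111010 = 122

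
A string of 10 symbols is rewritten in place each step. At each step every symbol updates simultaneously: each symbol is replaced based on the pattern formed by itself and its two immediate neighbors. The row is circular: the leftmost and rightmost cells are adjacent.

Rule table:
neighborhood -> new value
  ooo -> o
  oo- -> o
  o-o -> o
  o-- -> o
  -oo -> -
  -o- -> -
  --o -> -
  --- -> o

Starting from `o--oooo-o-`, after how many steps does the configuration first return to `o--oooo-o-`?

step 1: -o--oooo-o
step 2: o-o--oooo-
step 3: -o-o--oooo
step 4: o-o-o--ooo
step 5: oo-o-o--oo
step 6: ooo-o-o--o
step 7: oooo-o-o--
step 8: -oooo-o-o-
step 9: --oooo-o-o
step 10: o--oooo-o-

10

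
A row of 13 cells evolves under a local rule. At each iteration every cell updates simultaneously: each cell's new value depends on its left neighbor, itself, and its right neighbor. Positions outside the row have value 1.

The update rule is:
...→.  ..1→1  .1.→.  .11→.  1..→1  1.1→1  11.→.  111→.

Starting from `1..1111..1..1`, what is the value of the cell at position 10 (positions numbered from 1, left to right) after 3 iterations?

.

.11....11.11.
1..1..1..1..1
.11.11.11.11.
position 10 holds .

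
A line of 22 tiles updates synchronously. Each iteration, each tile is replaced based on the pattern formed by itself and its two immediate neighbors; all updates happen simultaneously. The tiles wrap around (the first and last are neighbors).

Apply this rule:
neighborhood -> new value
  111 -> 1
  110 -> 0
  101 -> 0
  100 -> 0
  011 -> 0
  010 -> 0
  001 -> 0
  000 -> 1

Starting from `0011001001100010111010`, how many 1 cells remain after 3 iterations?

10

1000000000001000010000
0011111111100011000110
1001111111001000010000
count of 1: 10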